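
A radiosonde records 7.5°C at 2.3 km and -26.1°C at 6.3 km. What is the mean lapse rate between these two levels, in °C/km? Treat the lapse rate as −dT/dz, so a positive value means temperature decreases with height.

Γ = −ΔT/Δz = (7.5 − (-26.1)) / (6300 − 2300) m
  = 33.6°C / 4 km = 8.4°C/km

8.4°C/km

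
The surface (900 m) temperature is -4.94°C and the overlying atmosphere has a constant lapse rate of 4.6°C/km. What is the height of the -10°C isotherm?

Height above start = (-4.94 − (-10)) / 4.6 = 1.1 km
Altitude = 900 m + 1100 m = 2000 m

2000 m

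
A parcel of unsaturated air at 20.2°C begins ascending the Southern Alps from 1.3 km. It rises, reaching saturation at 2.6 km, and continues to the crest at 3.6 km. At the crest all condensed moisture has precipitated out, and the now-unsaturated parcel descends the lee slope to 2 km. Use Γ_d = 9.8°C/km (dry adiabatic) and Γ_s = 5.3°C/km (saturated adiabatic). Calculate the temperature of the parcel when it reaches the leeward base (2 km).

From 1300 m to 2600 m (dry): cools by 9.8 × 1.3 = 12.74°C, giving 7.46°C.
From 2600 m to 3600 m (saturated): cools by 5.3 × 1 = 5.3°C, giving 2.16°C.
From 3600 m to 2000 m (dry descent): warms by 9.8 × 1.6 = 15.68°C, giving 17.84°C.

17.84°C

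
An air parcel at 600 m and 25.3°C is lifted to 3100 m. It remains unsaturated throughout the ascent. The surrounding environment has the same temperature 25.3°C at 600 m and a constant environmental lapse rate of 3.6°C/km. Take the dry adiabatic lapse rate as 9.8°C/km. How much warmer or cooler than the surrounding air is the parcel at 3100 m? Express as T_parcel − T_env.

-15.5°C (parcel cooler than environment)

Parcel:
  From 600 m to 3100 m (dry): cools by 9.8 × 2.5 = 24.5°C, giving 0.8°C.
Environment:
  From 600 m to 3100 m (environment): cools by 3.6 × 2.5 = 9°C, giving 16.3°C.
T_parcel − T_env = 0.8 − 16.3 = -15.5°C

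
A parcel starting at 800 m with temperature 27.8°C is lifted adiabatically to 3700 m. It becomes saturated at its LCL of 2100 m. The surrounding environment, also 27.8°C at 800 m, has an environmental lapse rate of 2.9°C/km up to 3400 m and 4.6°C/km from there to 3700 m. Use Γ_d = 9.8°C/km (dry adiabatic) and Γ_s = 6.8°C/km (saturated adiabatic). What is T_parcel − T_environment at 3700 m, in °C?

-14.7°C (parcel cooler than environment)

Parcel:
  800–2100 m, dry: Δz = 1.3 km ⇒ ΔT = -12.74°C; T = 15.06°C
  2100–3700 m, saturated: Δz = 1.6 km ⇒ ΔT = -10.88°C; T = 4.18°C
Environment:
  800–3400 m, environment, lower layer: Δz = 2.6 km ⇒ ΔT = -7.54°C; T = 20.26°C
  3400–3700 m, environment, upper layer: Δz = 0.3 km ⇒ ΔT = -1.38°C; T = 18.88°C
T_parcel − T_env = 4.18 − 18.88 = -14.7°C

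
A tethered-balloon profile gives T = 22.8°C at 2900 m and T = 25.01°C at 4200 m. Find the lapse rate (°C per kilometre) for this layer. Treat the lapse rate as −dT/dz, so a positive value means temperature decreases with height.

Γ = −ΔT/Δz = (22.8 − 25.01) / (4200 − 2900) m
  = -2.21°C / 1.3 km = -1.7°C/km

-1.7°C/km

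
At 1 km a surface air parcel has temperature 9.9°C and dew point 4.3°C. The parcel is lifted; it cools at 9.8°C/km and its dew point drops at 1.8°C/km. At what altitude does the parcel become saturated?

T and T_d converge at 9.8 − 1.8 = 8°C per km
Height above start = (9.9 − 4.3) / 8 = 0.7 km
LCL altitude = 1000 m + 700 m = 1700 m

1.7 km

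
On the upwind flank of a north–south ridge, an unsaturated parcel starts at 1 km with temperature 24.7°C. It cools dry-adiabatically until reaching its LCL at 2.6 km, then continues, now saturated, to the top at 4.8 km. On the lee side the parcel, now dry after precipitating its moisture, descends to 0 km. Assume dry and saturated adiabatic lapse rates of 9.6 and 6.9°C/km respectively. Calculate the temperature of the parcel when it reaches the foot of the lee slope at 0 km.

40.24°C

Dry to 2600 m: -9.6 × 1.6 km = -15.36°C, so T = 9.34°C.
Saturated to 4800 m: -6.9 × 2.2 km = -15.18°C, so T = -5.84°C.
Dry descent to 0 m: +9.6 × 4.8 km = +46.08°C, so T = 40.24°C.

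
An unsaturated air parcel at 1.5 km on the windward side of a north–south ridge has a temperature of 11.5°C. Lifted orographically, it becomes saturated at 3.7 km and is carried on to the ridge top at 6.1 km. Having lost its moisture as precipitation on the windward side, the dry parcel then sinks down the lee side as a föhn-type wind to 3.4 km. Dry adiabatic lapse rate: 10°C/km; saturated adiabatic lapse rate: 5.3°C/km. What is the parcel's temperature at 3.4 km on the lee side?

From 1500 m to 3700 m (dry): cools by 10 × 2.2 = 22°C, giving -10.5°C.
From 3700 m to 6100 m (saturated): cools by 5.3 × 2.4 = 12.72°C, giving -23.22°C.
From 6100 m to 3400 m (dry descent): warms by 10 × 2.7 = 27°C, giving 3.78°C.

3.78°C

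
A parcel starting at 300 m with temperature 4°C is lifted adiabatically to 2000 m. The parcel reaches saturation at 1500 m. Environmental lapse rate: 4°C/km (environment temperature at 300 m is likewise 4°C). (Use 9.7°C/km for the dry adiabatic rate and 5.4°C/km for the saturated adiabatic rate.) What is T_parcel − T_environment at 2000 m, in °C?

Parcel:
  300 → 1500 m (dry, 9.7°C/km): ΔT = -9.7 × 1.2 = -11.64°C → T = -7.64°C
  1500 → 2000 m (saturated, 5.4°C/km): ΔT = -5.4 × 0.5 = -2.7°C → T = -10.34°C
Environment:
  300 → 2000 m (environment, 4°C/km): ΔT = -4 × 1.7 = -6.8°C → T = -2.8°C
T_parcel − T_env = -10.34 − (-2.8) = -7.54°C

-7.54°C (parcel cooler than environment)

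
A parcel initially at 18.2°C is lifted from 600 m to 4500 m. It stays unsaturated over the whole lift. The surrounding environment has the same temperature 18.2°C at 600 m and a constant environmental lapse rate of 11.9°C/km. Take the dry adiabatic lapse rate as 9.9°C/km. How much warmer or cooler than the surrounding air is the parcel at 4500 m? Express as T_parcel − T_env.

+7.8°C (parcel warmer than environment)

Parcel:
  From 600 m to 4500 m (dry): cools by 9.9 × 3.9 = 38.61°C, giving -20.41°C.
Environment:
  From 600 m to 4500 m (environment): cools by 11.9 × 3.9 = 46.41°C, giving -28.21°C.
T_parcel − T_env = -20.41 − (-28.21) = +7.8°C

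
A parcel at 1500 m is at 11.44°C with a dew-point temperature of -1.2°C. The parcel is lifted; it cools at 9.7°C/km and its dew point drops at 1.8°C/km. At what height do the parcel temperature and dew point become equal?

T and T_d converge at 9.7 − 1.8 = 7.9°C per km
Height above start = (11.44 − (-1.2)) / 7.9 = 1.6 km
LCL altitude = 1500 m + 1600 m = 3100 m

3100 m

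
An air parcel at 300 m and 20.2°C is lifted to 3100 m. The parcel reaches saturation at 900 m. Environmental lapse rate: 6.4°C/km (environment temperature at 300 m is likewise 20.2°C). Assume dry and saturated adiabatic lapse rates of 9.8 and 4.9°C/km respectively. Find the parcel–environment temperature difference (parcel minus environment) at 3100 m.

Parcel:
  From 300 m to 900 m (dry): cools by 9.8 × 0.6 = 5.88°C, giving 14.32°C.
  From 900 m to 3100 m (saturated): cools by 4.9 × 2.2 = 10.78°C, giving 3.54°C.
Environment:
  From 300 m to 3100 m (environment): cools by 6.4 × 2.8 = 17.92°C, giving 2.28°C.
T_parcel − T_env = 3.54 − 2.28 = +1.26°C

+1.26°C (parcel warmer than environment)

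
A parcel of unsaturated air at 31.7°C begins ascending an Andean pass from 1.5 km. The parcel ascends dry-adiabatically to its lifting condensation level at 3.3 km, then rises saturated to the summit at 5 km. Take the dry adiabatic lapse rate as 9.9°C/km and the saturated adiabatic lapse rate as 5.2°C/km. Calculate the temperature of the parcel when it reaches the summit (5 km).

1500 → 3300 m (dry, 9.9°C/km): ΔT = -9.9 × 1.8 = -17.82°C → T = 13.88°C
3300 → 5000 m (saturated, 5.2°C/km): ΔT = -5.2 × 1.7 = -8.84°C → T = 5.04°C

5.04°C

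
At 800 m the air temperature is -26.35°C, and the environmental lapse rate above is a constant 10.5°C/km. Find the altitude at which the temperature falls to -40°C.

2100 m

Height above start = (-26.35 − (-40)) / 10.5 = 1.3 km
Altitude = 800 m + 1300 m = 2100 m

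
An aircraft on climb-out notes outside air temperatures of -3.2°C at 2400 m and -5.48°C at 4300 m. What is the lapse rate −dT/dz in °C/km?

Γ = −ΔT/Δz = (-3.2 − (-5.48)) / (4300 − 2400) m
  = 2.28°C / 1.9 km = 1.2°C/km

1.2°C/km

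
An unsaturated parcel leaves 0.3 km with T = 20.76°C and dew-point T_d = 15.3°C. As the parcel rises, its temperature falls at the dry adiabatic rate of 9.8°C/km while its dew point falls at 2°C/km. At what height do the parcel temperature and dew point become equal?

1 km

T and T_d converge at 9.8 − 2 = 7.8°C per km
Height above start = (20.76 − 15.3) / 7.8 = 0.7 km
LCL altitude = 300 m + 700 m = 1000 m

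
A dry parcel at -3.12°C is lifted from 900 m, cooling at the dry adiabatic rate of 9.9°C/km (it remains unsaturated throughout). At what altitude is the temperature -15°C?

Height above start = (-3.12 − (-15)) / 9.9 = 1.2 km
Altitude = 900 m + 1200 m = 2100 m

2100 m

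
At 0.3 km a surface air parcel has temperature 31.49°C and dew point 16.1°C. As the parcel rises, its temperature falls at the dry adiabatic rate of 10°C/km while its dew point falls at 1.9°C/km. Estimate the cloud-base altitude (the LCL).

2.2 km

T and T_d converge at 10 − 1.9 = 8.1°C per km
Height above start = (31.49 − 16.1) / 8.1 = 1.9 km
LCL altitude = 300 m + 1900 m = 2200 m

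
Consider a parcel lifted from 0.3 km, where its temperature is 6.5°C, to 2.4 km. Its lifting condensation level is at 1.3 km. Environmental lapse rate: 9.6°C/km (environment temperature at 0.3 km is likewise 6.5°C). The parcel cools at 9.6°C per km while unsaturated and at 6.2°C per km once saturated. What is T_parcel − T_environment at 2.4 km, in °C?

Parcel:
  Dry to 1300 m: -9.6 × 1 km = -9.6°C, so T = -3.1°C.
  Saturated to 2400 m: -6.2 × 1.1 km = -6.82°C, so T = -9.92°C.
Environment:
  Environment to 2400 m: -9.6 × 2.1 km = -20.16°C, so T = -13.66°C.
T_parcel − T_env = -9.92 − (-13.66) = +3.74°C

+3.74°C (parcel warmer than environment)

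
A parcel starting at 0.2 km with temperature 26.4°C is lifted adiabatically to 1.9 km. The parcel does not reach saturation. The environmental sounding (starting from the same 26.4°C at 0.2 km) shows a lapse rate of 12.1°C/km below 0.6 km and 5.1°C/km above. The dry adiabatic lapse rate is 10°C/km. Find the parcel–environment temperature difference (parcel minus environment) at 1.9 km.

Parcel:
  200 → 1900 m (dry, 10°C/km): ΔT = -10 × 1.7 = -17°C → T = 9.4°C
Environment:
  200 → 600 m (environment, lower layer, 12.1°C/km): ΔT = -12.1 × 0.4 = -4.84°C → T = 21.56°C
  600 → 1900 m (environment, upper layer, 5.1°C/km): ΔT = -5.1 × 1.3 = -6.63°C → T = 14.93°C
T_parcel − T_env = 9.4 − 14.93 = -5.53°C

-5.53°C (parcel cooler than environment)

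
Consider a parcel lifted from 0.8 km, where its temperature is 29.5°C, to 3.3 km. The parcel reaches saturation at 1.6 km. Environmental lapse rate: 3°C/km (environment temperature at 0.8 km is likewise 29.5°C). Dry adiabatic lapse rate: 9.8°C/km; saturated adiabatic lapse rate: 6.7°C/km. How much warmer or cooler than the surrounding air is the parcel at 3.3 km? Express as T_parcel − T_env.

Parcel:
  800–1600 m, dry: Δz = 0.8 km ⇒ ΔT = -7.84°C; T = 21.66°C
  1600–3300 m, saturated: Δz = 1.7 km ⇒ ΔT = -11.39°C; T = 10.27°C
Environment:
  800–3300 m, environment: Δz = 2.5 km ⇒ ΔT = -7.5°C; T = 22°C
T_parcel − T_env = 10.27 − 22 = -11.73°C

-11.73°C (parcel cooler than environment)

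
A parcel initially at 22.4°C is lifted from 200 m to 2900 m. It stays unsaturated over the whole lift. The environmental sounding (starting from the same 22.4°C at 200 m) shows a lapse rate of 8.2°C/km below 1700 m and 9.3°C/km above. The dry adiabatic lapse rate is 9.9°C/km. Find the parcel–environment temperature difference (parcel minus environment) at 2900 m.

Parcel:
  200 → 2900 m (dry, 9.9°C/km): ΔT = -9.9 × 2.7 = -26.73°C → T = -4.33°C
Environment:
  200 → 1700 m (environment, lower layer, 8.2°C/km): ΔT = -8.2 × 1.5 = -12.3°C → T = 10.1°C
  1700 → 2900 m (environment, upper layer, 9.3°C/km): ΔT = -9.3 × 1.2 = -11.16°C → T = -1.06°C
T_parcel − T_env = -4.33 − (-1.06) = -3.27°C

-3.27°C (parcel cooler than environment)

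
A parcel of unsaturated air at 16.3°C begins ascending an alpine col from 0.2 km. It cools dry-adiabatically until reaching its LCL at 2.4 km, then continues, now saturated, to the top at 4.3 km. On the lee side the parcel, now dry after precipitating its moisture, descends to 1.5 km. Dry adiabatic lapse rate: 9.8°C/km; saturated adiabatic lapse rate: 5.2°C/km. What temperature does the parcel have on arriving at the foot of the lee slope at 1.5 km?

200–2400 m, dry: Δz = 2.2 km ⇒ ΔT = -21.56°C; T = -5.26°C
2400–4300 m, saturated: Δz = 1.9 km ⇒ ΔT = -9.88°C; T = -15.14°C
4300–1500 m, dry descent: Δz = 2.8 km ⇒ ΔT = +27.44°C; T = 12.3°C

12.3°C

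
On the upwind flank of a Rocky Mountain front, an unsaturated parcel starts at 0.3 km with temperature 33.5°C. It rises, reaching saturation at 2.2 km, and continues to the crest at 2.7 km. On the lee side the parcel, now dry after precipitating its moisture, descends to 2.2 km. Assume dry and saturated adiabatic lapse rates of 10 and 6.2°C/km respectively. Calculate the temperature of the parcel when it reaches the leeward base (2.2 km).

16.4°C

Dry to 2200 m: -10 × 1.9 km = -19°C, so T = 14.5°C.
Saturated to 2700 m: -6.2 × 0.5 km = -3.1°C, so T = 11.4°C.
Dry descent to 2200 m: +10 × 0.5 km = +5°C, so T = 16.4°C.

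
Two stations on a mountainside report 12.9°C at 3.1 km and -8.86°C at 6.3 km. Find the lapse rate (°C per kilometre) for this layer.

6.8°C/km

Γ = −ΔT/Δz = (12.9 − (-8.86)) / (6300 − 3100) m
  = 21.76°C / 3.2 km = 6.8°C/km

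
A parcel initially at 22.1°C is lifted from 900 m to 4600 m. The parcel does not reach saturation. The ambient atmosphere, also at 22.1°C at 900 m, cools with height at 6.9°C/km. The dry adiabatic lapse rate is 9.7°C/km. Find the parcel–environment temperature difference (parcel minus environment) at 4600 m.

-10.36°C (parcel cooler than environment)

Parcel:
  900 → 4600 m (dry, 9.7°C/km): ΔT = -9.7 × 3.7 = -35.89°C → T = -13.79°C
Environment:
  900 → 4600 m (environment, 6.9°C/km): ΔT = -6.9 × 3.7 = -25.53°C → T = -3.43°C
T_parcel − T_env = -13.79 − (-3.43) = -10.36°C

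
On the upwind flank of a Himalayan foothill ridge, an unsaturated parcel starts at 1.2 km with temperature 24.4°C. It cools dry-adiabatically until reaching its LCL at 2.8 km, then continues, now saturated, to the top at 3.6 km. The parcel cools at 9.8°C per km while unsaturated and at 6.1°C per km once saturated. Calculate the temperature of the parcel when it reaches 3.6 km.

3.84°C

1200 → 2800 m (dry, 9.8°C/km): ΔT = -9.8 × 1.6 = -15.68°C → T = 8.72°C
2800 → 3600 m (saturated, 6.1°C/km): ΔT = -6.1 × 0.8 = -4.88°C → T = 3.84°C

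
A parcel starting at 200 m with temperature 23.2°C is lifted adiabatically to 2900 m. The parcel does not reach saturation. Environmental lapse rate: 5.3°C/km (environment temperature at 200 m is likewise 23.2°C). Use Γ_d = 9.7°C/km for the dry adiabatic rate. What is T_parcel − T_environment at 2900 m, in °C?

Parcel:
  200–2900 m, dry: Δz = 2.7 km ⇒ ΔT = -26.19°C; T = -2.99°C
Environment:
  200–2900 m, environment: Δz = 2.7 km ⇒ ΔT = -14.31°C; T = 8.89°C
T_parcel − T_env = -2.99 − 8.89 = -11.88°C

-11.88°C (parcel cooler than environment)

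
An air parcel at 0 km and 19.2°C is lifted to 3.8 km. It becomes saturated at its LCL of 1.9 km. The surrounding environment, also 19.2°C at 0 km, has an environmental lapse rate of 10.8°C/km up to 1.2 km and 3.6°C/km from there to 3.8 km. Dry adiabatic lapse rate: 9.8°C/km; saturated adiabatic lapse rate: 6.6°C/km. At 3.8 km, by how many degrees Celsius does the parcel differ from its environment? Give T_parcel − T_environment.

Parcel:
  From 0 m to 1900 m (dry): cools by 9.8 × 1.9 = 18.62°C, giving 0.58°C.
  From 1900 m to 3800 m (saturated): cools by 6.6 × 1.9 = 12.54°C, giving -11.96°C.
Environment:
  From 0 m to 1200 m (environment, lower layer): cools by 10.8 × 1.2 = 12.96°C, giving 6.24°C.
  From 1200 m to 3800 m (environment, upper layer): cools by 3.6 × 2.6 = 9.36°C, giving -3.12°C.
T_parcel − T_env = -11.96 − (-3.12) = -8.84°C

-8.84°C (parcel cooler than environment)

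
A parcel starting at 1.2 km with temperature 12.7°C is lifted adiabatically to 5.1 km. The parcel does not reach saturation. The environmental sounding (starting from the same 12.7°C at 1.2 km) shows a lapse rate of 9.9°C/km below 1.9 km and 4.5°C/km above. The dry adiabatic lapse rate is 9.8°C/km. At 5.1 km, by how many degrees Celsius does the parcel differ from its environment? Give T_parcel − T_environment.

Parcel:
  From 1200 m to 5100 m (dry): cools by 9.8 × 3.9 = 38.22°C, giving -25.52°C.
Environment:
  From 1200 m to 1900 m (environment, lower layer): cools by 9.9 × 0.7 = 6.93°C, giving 5.77°C.
  From 1900 m to 5100 m (environment, upper layer): cools by 4.5 × 3.2 = 14.4°C, giving -8.63°C.
T_parcel − T_env = -25.52 − (-8.63) = -16.89°C

-16.89°C (parcel cooler than environment)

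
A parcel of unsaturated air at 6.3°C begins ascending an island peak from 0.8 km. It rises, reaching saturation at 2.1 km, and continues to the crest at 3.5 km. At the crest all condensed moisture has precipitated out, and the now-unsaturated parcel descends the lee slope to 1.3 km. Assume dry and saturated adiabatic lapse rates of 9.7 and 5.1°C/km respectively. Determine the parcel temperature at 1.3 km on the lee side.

800–2100 m, dry: Δz = 1.3 km ⇒ ΔT = -12.61°C; T = -6.31°C
2100–3500 m, saturated: Δz = 1.4 km ⇒ ΔT = -7.14°C; T = -13.45°C
3500–1300 m, dry descent: Δz = 2.2 km ⇒ ΔT = +21.34°C; T = 7.89°C

7.89°C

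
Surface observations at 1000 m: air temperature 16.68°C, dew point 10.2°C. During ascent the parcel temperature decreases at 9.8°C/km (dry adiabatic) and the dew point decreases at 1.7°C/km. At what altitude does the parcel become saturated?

T and T_d converge at 9.8 − 1.7 = 8.1°C per km
Height above start = (16.68 − 10.2) / 8.1 = 0.8 km
LCL altitude = 1000 m + 800 m = 1800 m

1800 m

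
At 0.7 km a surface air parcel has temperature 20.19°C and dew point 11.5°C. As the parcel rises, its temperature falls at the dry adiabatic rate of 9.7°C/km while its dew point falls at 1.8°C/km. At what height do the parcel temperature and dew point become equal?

1.8 km

T and T_d converge at 9.7 − 1.8 = 7.9°C per km
Height above start = (20.19 − 11.5) / 7.9 = 1.1 km
LCL altitude = 700 m + 1100 m = 1800 m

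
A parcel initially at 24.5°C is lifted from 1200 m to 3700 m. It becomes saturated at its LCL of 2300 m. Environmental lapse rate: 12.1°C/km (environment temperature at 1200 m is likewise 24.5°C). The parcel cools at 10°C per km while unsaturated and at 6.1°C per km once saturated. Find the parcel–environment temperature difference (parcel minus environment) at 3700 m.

+10.71°C (parcel warmer than environment)

Parcel:
  From 1200 m to 2300 m (dry): cools by 10 × 1.1 = 11°C, giving 13.5°C.
  From 2300 m to 3700 m (saturated): cools by 6.1 × 1.4 = 8.54°C, giving 4.96°C.
Environment:
  From 1200 m to 3700 m (environment): cools by 12.1 × 2.5 = 30.25°C, giving -5.75°C.
T_parcel − T_env = 4.96 − (-5.75) = +10.71°C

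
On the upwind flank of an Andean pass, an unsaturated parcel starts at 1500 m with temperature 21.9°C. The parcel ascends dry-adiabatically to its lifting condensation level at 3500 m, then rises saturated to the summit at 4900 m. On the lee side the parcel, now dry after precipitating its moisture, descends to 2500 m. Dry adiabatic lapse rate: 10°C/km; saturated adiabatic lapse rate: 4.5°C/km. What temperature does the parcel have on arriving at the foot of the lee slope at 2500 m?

From 1500 m to 3500 m (dry): cools by 10 × 2 = 20°C, giving 1.9°C.
From 3500 m to 4900 m (saturated): cools by 4.5 × 1.4 = 6.3°C, giving -4.4°C.
From 4900 m to 2500 m (dry descent): warms by 10 × 2.4 = 24°C, giving 19.6°C.

19.6°C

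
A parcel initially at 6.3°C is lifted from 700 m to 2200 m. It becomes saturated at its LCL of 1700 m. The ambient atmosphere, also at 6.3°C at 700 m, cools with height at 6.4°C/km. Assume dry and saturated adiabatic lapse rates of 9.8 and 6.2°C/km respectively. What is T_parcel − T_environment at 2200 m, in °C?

Parcel:
  From 700 m to 1700 m (dry): cools by 9.8 × 1 = 9.8°C, giving -3.5°C.
  From 1700 m to 2200 m (saturated): cools by 6.2 × 0.5 = 3.1°C, giving -6.6°C.
Environment:
  From 700 m to 2200 m (environment): cools by 6.4 × 1.5 = 9.6°C, giving -3.3°C.
T_parcel − T_env = -6.6 − (-3.3) = -3.3°C

-3.3°C (parcel cooler than environment)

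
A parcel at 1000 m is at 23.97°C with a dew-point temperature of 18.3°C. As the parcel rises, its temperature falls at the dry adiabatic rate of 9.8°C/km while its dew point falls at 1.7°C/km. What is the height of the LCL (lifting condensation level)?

1700 m

T and T_d converge at 9.8 − 1.7 = 8.1°C per km
Height above start = (23.97 − 18.3) / 8.1 = 0.7 km
LCL altitude = 1000 m + 700 m = 1700 m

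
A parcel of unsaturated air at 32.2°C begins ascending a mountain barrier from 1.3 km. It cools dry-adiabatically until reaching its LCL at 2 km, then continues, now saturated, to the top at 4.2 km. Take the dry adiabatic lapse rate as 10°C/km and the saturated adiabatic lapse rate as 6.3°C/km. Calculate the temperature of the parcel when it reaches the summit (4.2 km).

1300–2000 m, dry: Δz = 0.7 km ⇒ ΔT = -7°C; T = 25.2°C
2000–4200 m, saturated: Δz = 2.2 km ⇒ ΔT = -13.86°C; T = 11.34°C

11.34°C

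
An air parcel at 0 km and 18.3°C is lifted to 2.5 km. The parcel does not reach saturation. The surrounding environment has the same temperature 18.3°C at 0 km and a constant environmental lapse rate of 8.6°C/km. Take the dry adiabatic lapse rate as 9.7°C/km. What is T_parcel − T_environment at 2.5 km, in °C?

Parcel:
  0–2500 m, dry: Δz = 2.5 km ⇒ ΔT = -24.25°C; T = -5.95°C
Environment:
  0–2500 m, environment: Δz = 2.5 km ⇒ ΔT = -21.5°C; T = -3.2°C
T_parcel − T_env = -5.95 − (-3.2) = -2.75°C

-2.75°C (parcel cooler than environment)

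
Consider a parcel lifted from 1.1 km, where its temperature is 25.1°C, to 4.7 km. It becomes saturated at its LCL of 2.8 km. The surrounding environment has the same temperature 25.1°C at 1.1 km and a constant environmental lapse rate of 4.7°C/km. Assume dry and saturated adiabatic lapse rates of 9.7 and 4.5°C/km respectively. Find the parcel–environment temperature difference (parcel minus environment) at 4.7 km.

Parcel:
  1100–2800 m, dry: Δz = 1.7 km ⇒ ΔT = -16.49°C; T = 8.61°C
  2800–4700 m, saturated: Δz = 1.9 km ⇒ ΔT = -8.55°C; T = 0.06°C
Environment:
  1100–4700 m, environment: Δz = 3.6 km ⇒ ΔT = -16.92°C; T = 8.18°C
T_parcel − T_env = 0.06 − 8.18 = -8.12°C

-8.12°C (parcel cooler than environment)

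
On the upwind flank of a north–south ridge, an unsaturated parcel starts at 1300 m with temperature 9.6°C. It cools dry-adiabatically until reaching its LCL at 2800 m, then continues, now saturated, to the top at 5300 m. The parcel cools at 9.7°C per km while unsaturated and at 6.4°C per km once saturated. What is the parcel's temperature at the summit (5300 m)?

-20.95°C

1300–2800 m, dry: Δz = 1.5 km ⇒ ΔT = -14.55°C; T = -4.95°C
2800–5300 m, saturated: Δz = 2.5 km ⇒ ΔT = -16°C; T = -20.95°C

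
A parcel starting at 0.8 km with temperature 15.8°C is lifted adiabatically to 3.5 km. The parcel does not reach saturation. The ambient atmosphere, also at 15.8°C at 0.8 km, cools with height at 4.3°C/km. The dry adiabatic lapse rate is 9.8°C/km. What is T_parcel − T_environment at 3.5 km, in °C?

Parcel:
  From 800 m to 3500 m (dry): cools by 9.8 × 2.7 = 26.46°C, giving -10.66°C.
Environment:
  From 800 m to 3500 m (environment): cools by 4.3 × 2.7 = 11.61°C, giving 4.19°C.
T_parcel − T_env = -10.66 − 4.19 = -14.85°C

-14.85°C (parcel cooler than environment)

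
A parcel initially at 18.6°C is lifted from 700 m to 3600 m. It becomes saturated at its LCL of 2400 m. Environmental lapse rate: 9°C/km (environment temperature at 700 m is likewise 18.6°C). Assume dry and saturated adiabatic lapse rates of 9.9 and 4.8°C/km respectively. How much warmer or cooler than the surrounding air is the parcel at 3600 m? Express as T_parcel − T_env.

Parcel:
  700–2400 m, dry: Δz = 1.7 km ⇒ ΔT = -16.83°C; T = 1.77°C
  2400–3600 m, saturated: Δz = 1.2 km ⇒ ΔT = -5.76°C; T = -3.99°C
Environment:
  700–3600 m, environment: Δz = 2.9 km ⇒ ΔT = -26.1°C; T = -7.5°C
T_parcel − T_env = -3.99 − (-7.5) = +3.51°C

+3.51°C (parcel warmer than environment)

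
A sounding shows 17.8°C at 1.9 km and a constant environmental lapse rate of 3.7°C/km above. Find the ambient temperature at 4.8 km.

7.07°C

1900–4800 m, environmental: Δz = 2.9 km ⇒ ΔT = -10.73°C; T = 7.07°C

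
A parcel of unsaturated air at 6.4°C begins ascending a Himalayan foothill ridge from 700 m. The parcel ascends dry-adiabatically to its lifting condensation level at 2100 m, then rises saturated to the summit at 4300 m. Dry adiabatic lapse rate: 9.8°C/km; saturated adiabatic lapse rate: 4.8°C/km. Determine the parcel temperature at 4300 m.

-17.88°C

700–2100 m, dry: Δz = 1.4 km ⇒ ΔT = -13.72°C; T = -7.32°C
2100–4300 m, saturated: Δz = 2.2 km ⇒ ΔT = -10.56°C; T = -17.88°C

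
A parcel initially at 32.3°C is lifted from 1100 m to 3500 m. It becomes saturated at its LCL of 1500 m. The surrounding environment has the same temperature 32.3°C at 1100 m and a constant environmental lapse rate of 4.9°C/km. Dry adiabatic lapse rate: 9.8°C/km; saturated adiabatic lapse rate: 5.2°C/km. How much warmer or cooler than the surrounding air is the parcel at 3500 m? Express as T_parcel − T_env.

-2.56°C (parcel cooler than environment)

Parcel:
  Dry to 1500 m: -9.8 × 0.4 km = -3.92°C, so T = 28.38°C.
  Saturated to 3500 m: -5.2 × 2 km = -10.4°C, so T = 17.98°C.
Environment:
  Environment to 3500 m: -4.9 × 2.4 km = -11.76°C, so T = 20.54°C.
T_parcel − T_env = 17.98 − 20.54 = -2.56°C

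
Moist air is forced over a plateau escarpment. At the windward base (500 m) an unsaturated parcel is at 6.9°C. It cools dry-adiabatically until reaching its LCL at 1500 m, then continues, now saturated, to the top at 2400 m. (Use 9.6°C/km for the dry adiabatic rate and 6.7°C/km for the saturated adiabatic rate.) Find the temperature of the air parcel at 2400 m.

-8.73°C

500–1500 m, dry: Δz = 1 km ⇒ ΔT = -9.6°C; T = -2.7°C
1500–2400 m, saturated: Δz = 0.9 km ⇒ ΔT = -6.03°C; T = -8.73°C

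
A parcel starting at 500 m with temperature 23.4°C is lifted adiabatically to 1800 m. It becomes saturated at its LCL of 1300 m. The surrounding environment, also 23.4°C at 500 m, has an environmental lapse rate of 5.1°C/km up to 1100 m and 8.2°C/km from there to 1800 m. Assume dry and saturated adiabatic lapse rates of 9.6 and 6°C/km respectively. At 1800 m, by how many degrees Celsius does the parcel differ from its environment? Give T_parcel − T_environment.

-1.88°C (parcel cooler than environment)

Parcel:
  Dry to 1300 m: -9.6 × 0.8 km = -7.68°C, so T = 15.72°C.
  Saturated to 1800 m: -6 × 0.5 km = -3°C, so T = 12.72°C.
Environment:
  Environment, lower layer to 1100 m: -5.1 × 0.6 km = -3.06°C, so T = 20.34°C.
  Environment, upper layer to 1800 m: -8.2 × 0.7 km = -5.74°C, so T = 14.6°C.
T_parcel − T_env = 12.72 − 14.6 = -1.88°C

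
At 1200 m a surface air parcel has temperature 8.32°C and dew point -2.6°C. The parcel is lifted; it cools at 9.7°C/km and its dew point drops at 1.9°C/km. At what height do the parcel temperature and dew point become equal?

2600 m

T and T_d converge at 9.7 − 1.9 = 7.8°C per km
Height above start = (8.32 − (-2.6)) / 7.8 = 1.4 km
LCL altitude = 1200 m + 1400 m = 2600 m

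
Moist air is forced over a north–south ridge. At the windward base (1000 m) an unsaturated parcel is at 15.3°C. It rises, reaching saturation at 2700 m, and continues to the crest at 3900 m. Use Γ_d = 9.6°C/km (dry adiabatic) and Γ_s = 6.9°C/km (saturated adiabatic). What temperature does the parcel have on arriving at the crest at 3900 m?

1000–2700 m, dry: Δz = 1.7 km ⇒ ΔT = -16.32°C; T = -1.02°C
2700–3900 m, saturated: Δz = 1.2 km ⇒ ΔT = -8.28°C; T = -9.3°C

-9.3°C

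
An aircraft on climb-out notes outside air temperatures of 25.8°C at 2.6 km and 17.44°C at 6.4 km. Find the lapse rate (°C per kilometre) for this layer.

2.2°C/km

Γ = −ΔT/Δz = (25.8 − 17.44) / (6400 − 2600) m
  = 8.36°C / 3.8 km = 2.2°C/km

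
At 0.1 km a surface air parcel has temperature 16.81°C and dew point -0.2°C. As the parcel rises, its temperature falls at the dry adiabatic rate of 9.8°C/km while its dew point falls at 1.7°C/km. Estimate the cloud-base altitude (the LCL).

2.2 km

T and T_d converge at 9.8 − 1.7 = 8.1°C per km
Height above start = (16.81 − (-0.2)) / 8.1 = 2.1 km
LCL altitude = 100 m + 2100 m = 2200 m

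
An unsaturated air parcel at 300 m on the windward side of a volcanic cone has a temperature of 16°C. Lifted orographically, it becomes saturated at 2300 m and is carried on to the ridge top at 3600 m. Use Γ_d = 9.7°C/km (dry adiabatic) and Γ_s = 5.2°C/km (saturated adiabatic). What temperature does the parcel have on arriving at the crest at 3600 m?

Dry to 2300 m: -9.7 × 2 km = -19.4°C, so T = -3.4°C.
Saturated to 3600 m: -5.2 × 1.3 km = -6.76°C, so T = -10.16°C.

-10.16°C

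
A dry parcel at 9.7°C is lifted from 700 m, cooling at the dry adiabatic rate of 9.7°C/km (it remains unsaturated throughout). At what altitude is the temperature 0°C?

Height above start = (9.7 − 0) / 9.7 = 1 km
Altitude = 700 m + 1000 m = 1700 m

1700 m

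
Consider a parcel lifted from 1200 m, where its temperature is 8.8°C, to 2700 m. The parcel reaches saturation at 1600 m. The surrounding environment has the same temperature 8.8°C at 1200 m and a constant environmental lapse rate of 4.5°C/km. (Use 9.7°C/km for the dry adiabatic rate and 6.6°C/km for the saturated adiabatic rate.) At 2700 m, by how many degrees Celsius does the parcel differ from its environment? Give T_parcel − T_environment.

-4.39°C (parcel cooler than environment)

Parcel:
  1200 → 1600 m (dry, 9.7°C/km): ΔT = -9.7 × 0.4 = -3.88°C → T = 4.92°C
  1600 → 2700 m (saturated, 6.6°C/km): ΔT = -6.6 × 1.1 = -7.26°C → T = -2.34°C
Environment:
  1200 → 2700 m (environment, 4.5°C/km): ΔT = -4.5 × 1.5 = -6.75°C → T = 2.05°C
T_parcel − T_env = -2.34 − 2.05 = -4.39°C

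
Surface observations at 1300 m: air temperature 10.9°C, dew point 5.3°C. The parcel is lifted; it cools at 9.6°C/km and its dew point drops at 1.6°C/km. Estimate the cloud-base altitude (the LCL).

2000 m

T and T_d converge at 9.6 − 1.6 = 8°C per km
Height above start = (10.9 − 5.3) / 8 = 0.7 km
LCL altitude = 1300 m + 700 m = 2000 m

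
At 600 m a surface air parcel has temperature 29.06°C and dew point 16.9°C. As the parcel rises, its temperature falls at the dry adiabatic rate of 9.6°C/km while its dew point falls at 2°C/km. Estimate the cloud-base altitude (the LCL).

T and T_d converge at 9.6 − 2 = 7.6°C per km
Height above start = (29.06 − 16.9) / 7.6 = 1.6 km
LCL altitude = 600 m + 1600 m = 2200 m

2200 m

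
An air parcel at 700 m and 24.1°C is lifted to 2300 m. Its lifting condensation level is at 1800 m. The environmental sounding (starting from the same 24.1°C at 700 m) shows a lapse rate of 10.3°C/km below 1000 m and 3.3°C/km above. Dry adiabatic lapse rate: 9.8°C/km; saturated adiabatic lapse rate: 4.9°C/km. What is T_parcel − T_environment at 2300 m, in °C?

-5.85°C (parcel cooler than environment)

Parcel:
  700–1800 m, dry: Δz = 1.1 km ⇒ ΔT = -10.78°C; T = 13.32°C
  1800–2300 m, saturated: Δz = 0.5 km ⇒ ΔT = -2.45°C; T = 10.87°C
Environment:
  700–1000 m, environment, lower layer: Δz = 0.3 km ⇒ ΔT = -3.09°C; T = 21.01°C
  1000–2300 m, environment, upper layer: Δz = 1.3 km ⇒ ΔT = -4.29°C; T = 16.72°C
T_parcel − T_env = 10.87 − 16.72 = -5.85°C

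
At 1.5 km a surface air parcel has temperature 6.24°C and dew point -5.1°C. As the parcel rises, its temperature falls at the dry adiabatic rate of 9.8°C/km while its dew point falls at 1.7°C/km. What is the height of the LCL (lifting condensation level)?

2.9 km

T and T_d converge at 9.8 − 1.7 = 8.1°C per km
Height above start = (6.24 − (-5.1)) / 8.1 = 1.4 km
LCL altitude = 1500 m + 1400 m = 2900 m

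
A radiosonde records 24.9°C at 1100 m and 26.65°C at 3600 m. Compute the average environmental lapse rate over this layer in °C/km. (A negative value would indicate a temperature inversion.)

-0.7°C/km

Γ = −ΔT/Δz = (24.9 − 26.65) / (3600 − 1100) m
  = -1.75°C / 2.5 km = -0.7°C/km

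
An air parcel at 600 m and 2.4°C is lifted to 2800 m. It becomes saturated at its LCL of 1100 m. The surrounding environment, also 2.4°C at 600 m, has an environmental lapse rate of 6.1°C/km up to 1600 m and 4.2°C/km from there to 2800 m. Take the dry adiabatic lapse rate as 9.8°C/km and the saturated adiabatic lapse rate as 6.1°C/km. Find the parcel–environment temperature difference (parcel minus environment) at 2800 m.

Parcel:
  From 600 m to 1100 m (dry): cools by 9.8 × 0.5 = 4.9°C, giving -2.5°C.
  From 1100 m to 2800 m (saturated): cools by 6.1 × 1.7 = 10.37°C, giving -12.87°C.
Environment:
  From 600 m to 1600 m (environment, lower layer): cools by 6.1 × 1 = 6.1°C, giving -3.7°C.
  From 1600 m to 2800 m (environment, upper layer): cools by 4.2 × 1.2 = 5.04°C, giving -8.74°C.
T_parcel − T_env = -12.87 − (-8.74) = -4.13°C

-4.13°C (parcel cooler than environment)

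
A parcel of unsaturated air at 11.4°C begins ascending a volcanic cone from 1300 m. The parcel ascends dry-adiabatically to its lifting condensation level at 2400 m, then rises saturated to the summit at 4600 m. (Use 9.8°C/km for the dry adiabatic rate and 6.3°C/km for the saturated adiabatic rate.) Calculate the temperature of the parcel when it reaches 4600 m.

Dry to 2400 m: -9.8 × 1.1 km = -10.78°C, so T = 0.62°C.
Saturated to 4600 m: -6.3 × 2.2 km = -13.86°C, so T = -13.24°C.

-13.24°C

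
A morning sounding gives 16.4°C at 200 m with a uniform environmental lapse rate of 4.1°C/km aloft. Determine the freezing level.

4200 m

Height above start = (16.4 − 0) / 4.1 = 4 km
Altitude = 200 m + 4000 m = 4200 m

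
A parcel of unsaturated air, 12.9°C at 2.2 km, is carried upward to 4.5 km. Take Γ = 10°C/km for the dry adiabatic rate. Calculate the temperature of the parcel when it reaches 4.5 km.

Dry adiabatic to 4500 m: -10 × 2.3 km = -23°C, so T = -10.1°C.

-10.1°C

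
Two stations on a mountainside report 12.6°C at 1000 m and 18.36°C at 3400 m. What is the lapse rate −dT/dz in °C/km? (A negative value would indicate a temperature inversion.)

Γ = −ΔT/Δz = (12.6 − 18.36) / (3400 − 1000) m
  = -5.76°C / 2.4 km = -2.4°C/km

-2.4°C/km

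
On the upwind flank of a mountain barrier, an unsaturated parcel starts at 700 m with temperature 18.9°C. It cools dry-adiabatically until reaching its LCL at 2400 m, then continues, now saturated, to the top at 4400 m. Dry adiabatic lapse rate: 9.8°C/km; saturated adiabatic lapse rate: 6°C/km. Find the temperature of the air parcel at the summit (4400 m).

Dry to 2400 m: -9.8 × 1.7 km = -16.66°C, so T = 2.24°C.
Saturated to 4400 m: -6 × 2 km = -12°C, so T = -9.76°C.

-9.76°C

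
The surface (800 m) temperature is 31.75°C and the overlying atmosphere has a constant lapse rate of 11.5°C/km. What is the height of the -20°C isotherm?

Height above start = (31.75 − (-20)) / 11.5 = 4.5 km
Altitude = 800 m + 4500 m = 5300 m

5300 m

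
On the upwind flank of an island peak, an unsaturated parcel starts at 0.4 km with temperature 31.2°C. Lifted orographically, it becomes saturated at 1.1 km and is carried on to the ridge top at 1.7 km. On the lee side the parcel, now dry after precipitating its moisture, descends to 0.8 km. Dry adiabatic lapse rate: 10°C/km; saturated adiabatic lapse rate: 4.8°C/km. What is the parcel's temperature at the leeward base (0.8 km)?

30.32°C

From 400 m to 1100 m (dry): cools by 10 × 0.7 = 7°C, giving 24.2°C.
From 1100 m to 1700 m (saturated): cools by 4.8 × 0.6 = 2.88°C, giving 21.32°C.
From 1700 m to 800 m (dry descent): warms by 10 × 0.9 = 9°C, giving 30.32°C.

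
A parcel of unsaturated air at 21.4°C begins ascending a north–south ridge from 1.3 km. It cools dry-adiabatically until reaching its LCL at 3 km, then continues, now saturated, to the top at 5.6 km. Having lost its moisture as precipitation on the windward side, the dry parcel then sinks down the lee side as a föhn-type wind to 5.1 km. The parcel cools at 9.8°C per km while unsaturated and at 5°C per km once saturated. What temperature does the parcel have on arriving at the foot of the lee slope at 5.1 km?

-3.36°C

From 1300 m to 3000 m (dry): cools by 9.8 × 1.7 = 16.66°C, giving 4.74°C.
From 3000 m to 5600 m (saturated): cools by 5 × 2.6 = 13°C, giving -8.26°C.
From 5600 m to 5100 m (dry descent): warms by 9.8 × 0.5 = 4.9°C, giving -3.36°C.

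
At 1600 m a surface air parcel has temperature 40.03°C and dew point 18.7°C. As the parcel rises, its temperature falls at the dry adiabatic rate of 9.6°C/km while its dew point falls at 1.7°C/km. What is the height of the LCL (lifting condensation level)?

4300 m

T and T_d converge at 9.6 − 1.7 = 7.9°C per km
Height above start = (40.03 − 18.7) / 7.9 = 2.7 km
LCL altitude = 1600 m + 2700 m = 4300 m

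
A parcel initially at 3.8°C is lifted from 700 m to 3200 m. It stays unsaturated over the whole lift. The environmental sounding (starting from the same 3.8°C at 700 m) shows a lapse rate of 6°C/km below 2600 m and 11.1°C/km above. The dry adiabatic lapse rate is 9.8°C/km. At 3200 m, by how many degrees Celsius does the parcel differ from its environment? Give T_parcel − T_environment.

-6.44°C (parcel cooler than environment)

Parcel:
  700–3200 m, dry: Δz = 2.5 km ⇒ ΔT = -24.5°C; T = -20.7°C
Environment:
  700–2600 m, environment, lower layer: Δz = 1.9 km ⇒ ΔT = -11.4°C; T = -7.6°C
  2600–3200 m, environment, upper layer: Δz = 0.6 km ⇒ ΔT = -6.66°C; T = -14.26°C
T_parcel − T_env = -20.7 − (-14.26) = -6.44°C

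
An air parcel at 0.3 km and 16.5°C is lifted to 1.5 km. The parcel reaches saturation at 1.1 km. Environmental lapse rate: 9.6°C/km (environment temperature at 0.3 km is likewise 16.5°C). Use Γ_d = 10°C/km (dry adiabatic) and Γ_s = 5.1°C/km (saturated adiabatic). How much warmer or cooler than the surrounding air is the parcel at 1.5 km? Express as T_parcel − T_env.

Parcel:
  From 300 m to 1100 m (dry): cools by 10 × 0.8 = 8°C, giving 8.5°C.
  From 1100 m to 1500 m (saturated): cools by 5.1 × 0.4 = 2.04°C, giving 6.46°C.
Environment:
  From 300 m to 1500 m (environment): cools by 9.6 × 1.2 = 11.52°C, giving 4.98°C.
T_parcel − T_env = 6.46 − 4.98 = +1.48°C

+1.48°C (parcel warmer than environment)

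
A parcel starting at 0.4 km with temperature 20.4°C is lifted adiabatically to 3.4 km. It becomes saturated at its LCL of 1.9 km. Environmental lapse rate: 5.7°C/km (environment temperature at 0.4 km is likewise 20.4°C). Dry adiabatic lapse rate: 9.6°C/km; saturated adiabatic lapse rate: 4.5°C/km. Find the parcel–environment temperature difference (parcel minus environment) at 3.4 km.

-4.05°C (parcel cooler than environment)

Parcel:
  400 → 1900 m (dry, 9.6°C/km): ΔT = -9.6 × 1.5 = -14.4°C → T = 6°C
  1900 → 3400 m (saturated, 4.5°C/km): ΔT = -4.5 × 1.5 = -6.75°C → T = -0.75°C
Environment:
  400 → 3400 m (environment, 5.7°C/km): ΔT = -5.7 × 3 = -17.1°C → T = 3.3°C
T_parcel − T_env = -0.75 − 3.3 = -4.05°C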